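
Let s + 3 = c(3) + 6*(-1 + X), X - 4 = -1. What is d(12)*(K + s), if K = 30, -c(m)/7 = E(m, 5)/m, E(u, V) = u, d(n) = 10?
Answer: 320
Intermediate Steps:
X = 3 (X = 4 - 1 = 3)
c(m) = -7 (c(m) = -7*m/m = -7*1 = -7)
s = 2 (s = -3 + (-7 + 6*(-1 + 3)) = -3 + (-7 + 6*2) = -3 + (-7 + 12) = -3 + 5 = 2)
d(12)*(K + s) = 10*(30 + 2) = 10*32 = 320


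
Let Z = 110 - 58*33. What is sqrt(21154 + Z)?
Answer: 15*sqrt(86) ≈ 139.10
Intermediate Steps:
Z = -1804 (Z = 110 - 1914 = -1804)
sqrt(21154 + Z) = sqrt(21154 - 1804) = sqrt(19350) = 15*sqrt(86)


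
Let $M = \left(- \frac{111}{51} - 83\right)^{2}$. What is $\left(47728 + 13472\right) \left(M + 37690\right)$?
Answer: $\frac{46760810400}{17} \approx 2.7506 \cdot 10^{9}$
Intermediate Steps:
$M = \frac{2096704}{289}$ ($M = \left(\left(-111\right) \frac{1}{51} - 83\right)^{2} = \left(- \frac{37}{17} - 83\right)^{2} = \left(- \frac{1448}{17}\right)^{2} = \frac{2096704}{289} \approx 7255.0$)
$\left(47728 + 13472\right) \left(M + 37690\right) = \left(47728 + 13472\right) \left(\frac{2096704}{289} + 37690\right) = 61200 \cdot \frac{12989114}{289} = \frac{46760810400}{17}$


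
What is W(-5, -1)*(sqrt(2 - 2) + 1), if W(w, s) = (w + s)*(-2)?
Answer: 12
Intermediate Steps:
W(w, s) = -2*s - 2*w (W(w, s) = (s + w)*(-2) = -2*s - 2*w)
W(-5, -1)*(sqrt(2 - 2) + 1) = (-2*(-1) - 2*(-5))*(sqrt(2 - 2) + 1) = (2 + 10)*(sqrt(0) + 1) = 12*(0 + 1) = 12*1 = 12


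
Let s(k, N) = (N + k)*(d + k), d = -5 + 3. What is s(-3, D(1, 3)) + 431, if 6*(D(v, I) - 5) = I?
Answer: 837/2 ≈ 418.50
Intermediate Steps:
d = -2
D(v, I) = 5 + I/6
s(k, N) = (-2 + k)*(N + k) (s(k, N) = (N + k)*(-2 + k) = (-2 + k)*(N + k))
s(-3, D(1, 3)) + 431 = ((-3)² - 2*(5 + (⅙)*3) - 2*(-3) + (5 + (⅙)*3)*(-3)) + 431 = (9 - 2*(5 + ½) + 6 + (5 + ½)*(-3)) + 431 = (9 - 2*11/2 + 6 + (11/2)*(-3)) + 431 = (9 - 11 + 6 - 33/2) + 431 = -25/2 + 431 = 837/2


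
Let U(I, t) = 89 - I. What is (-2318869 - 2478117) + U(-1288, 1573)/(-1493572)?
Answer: -7164643975369/1493572 ≈ -4.7970e+6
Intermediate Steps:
(-2318869 - 2478117) + U(-1288, 1573)/(-1493572) = (-2318869 - 2478117) + (89 - 1*(-1288))/(-1493572) = -4796986 + (89 + 1288)*(-1/1493572) = -4796986 + 1377*(-1/1493572) = -4796986 - 1377/1493572 = -7164643975369/1493572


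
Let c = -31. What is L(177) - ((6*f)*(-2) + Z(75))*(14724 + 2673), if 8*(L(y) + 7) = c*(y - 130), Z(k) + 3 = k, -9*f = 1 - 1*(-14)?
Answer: -12805705/8 ≈ -1.6007e+6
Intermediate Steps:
f = -5/3 (f = -(1 - 1*(-14))/9 = -(1 + 14)/9 = -⅑*15 = -5/3 ≈ -1.6667)
Z(k) = -3 + k
L(y) = 1987/4 - 31*y/8 (L(y) = -7 + (-31*(y - 130))/8 = -7 + (-31*(-130 + y))/8 = -7 + (4030 - 31*y)/8 = -7 + (2015/4 - 31*y/8) = 1987/4 - 31*y/8)
L(177) - ((6*f)*(-2) + Z(75))*(14724 + 2673) = (1987/4 - 31/8*177) - ((6*(-5/3))*(-2) + (-3 + 75))*(14724 + 2673) = (1987/4 - 5487/8) - (-10*(-2) + 72)*17397 = -1513/8 - (20 + 72)*17397 = -1513/8 - 92*17397 = -1513/8 - 1*1600524 = -1513/8 - 1600524 = -12805705/8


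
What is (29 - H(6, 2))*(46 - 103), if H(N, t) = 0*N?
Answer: -1653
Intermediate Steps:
H(N, t) = 0
(29 - H(6, 2))*(46 - 103) = (29 - 1*0)*(46 - 103) = (29 + 0)*(-57) = 29*(-57) = -1653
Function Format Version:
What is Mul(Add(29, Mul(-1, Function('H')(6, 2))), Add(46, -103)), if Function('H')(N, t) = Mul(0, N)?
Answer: -1653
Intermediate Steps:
Function('H')(N, t) = 0
Mul(Add(29, Mul(-1, Function('H')(6, 2))), Add(46, -103)) = Mul(Add(29, Mul(-1, 0)), Add(46, -103)) = Mul(Add(29, 0), -57) = Mul(29, -57) = -1653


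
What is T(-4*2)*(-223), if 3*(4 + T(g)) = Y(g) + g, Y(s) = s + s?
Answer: 2676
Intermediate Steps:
Y(s) = 2*s
T(g) = -4 + g (T(g) = -4 + (2*g + g)/3 = -4 + (3*g)/3 = -4 + g)
T(-4*2)*(-223) = (-4 - 4*2)*(-223) = (-4 - 8)*(-223) = -12*(-223) = 2676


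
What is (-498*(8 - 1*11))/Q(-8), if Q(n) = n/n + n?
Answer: -1494/7 ≈ -213.43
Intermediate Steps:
Q(n) = 1 + n
(-498*(8 - 1*11))/Q(-8) = (-498*(8 - 1*11))/(1 - 8) = -498*(8 - 11)/(-7) = -498*(-3)*(-1/7) = 1494*(-1/7) = -1494/7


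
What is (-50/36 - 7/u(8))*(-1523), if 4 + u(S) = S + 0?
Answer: 172099/36 ≈ 4780.5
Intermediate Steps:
u(S) = -4 + S (u(S) = -4 + (S + 0) = -4 + S)
(-50/36 - 7/u(8))*(-1523) = (-50/36 - 7/(-4 + 8))*(-1523) = (-50*1/36 - 7/4)*(-1523) = (-25/18 - 7*1/4)*(-1523) = (-25/18 - 7/4)*(-1523) = -113/36*(-1523) = 172099/36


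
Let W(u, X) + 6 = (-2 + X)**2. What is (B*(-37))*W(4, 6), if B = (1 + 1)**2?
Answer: -1480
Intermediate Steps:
B = 4 (B = 2**2 = 4)
W(u, X) = -6 + (-2 + X)**2
(B*(-37))*W(4, 6) = (4*(-37))*(-6 + (-2 + 6)**2) = -148*(-6 + 4**2) = -148*(-6 + 16) = -148*10 = -1480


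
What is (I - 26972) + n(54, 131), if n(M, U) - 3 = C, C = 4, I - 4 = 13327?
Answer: -13634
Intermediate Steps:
I = 13331 (I = 4 + 13327 = 13331)
n(M, U) = 7 (n(M, U) = 3 + 4 = 7)
(I - 26972) + n(54, 131) = (13331 - 26972) + 7 = -13641 + 7 = -13634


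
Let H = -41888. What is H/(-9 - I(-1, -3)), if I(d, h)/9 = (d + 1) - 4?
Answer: -41888/27 ≈ -1551.4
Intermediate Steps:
I(d, h) = -27 + 9*d (I(d, h) = 9*((d + 1) - 4) = 9*((1 + d) - 4) = 9*(-3 + d) = -27 + 9*d)
H/(-9 - I(-1, -3)) = -41888/(-9 - (-27 + 9*(-1))) = -41888/(-9 - (-27 - 9)) = -41888/(-9 - 1*(-36)) = -41888/(-9 + 36) = -41888/27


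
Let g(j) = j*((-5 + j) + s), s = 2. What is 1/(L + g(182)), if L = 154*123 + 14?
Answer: 1/51534 ≈ 1.9405e-5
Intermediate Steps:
g(j) = j*(-3 + j) (g(j) = j*((-5 + j) + 2) = j*(-3 + j))
L = 18956 (L = 18942 + 14 = 18956)
1/(L + g(182)) = 1/(18956 + 182*(-3 + 182)) = 1/(18956 + 182*179) = 1/(18956 + 32578) = 1/51534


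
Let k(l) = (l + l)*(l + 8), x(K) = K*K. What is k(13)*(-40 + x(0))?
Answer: -21840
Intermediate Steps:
x(K) = K²
k(l) = 2*l*(8 + l) (k(l) = (2*l)*(8 + l) = 2*l*(8 + l))
k(13)*(-40 + x(0)) = (2*13*(8 + 13))*(-40 + 0²) = (2*13*21)*(-40 + 0) = 546*(-40) = -21840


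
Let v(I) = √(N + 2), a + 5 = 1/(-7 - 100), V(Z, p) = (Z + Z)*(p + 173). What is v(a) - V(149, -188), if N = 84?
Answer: 4470 + √86 ≈ 4479.3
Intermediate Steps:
V(Z, p) = 2*Z*(173 + p) (V(Z, p) = (2*Z)*(173 + p) = 2*Z*(173 + p))
a = -536/107 (a = -5 + 1/(-7 - 100) = -5 + 1/(-107) = -5 - 1/107 = -536/107 ≈ -5.0093)
v(I) = √86 (v(I) = √(84 + 2) = √86)
v(a) - V(149, -188) = √86 - 2*149*(173 - 188) = √86 - 2*149*(-15) = √86 - 1*(-4470) = √86 + 4470 = 4470 + √86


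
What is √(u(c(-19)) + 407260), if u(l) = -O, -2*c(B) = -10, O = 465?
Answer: √406795 ≈ 637.80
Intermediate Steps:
c(B) = 5 (c(B) = -½*(-10) = 5)
u(l) = -465 (u(l) = -1*465 = -465)
√(u(c(-19)) + 407260) = √(-465 + 407260) = √406795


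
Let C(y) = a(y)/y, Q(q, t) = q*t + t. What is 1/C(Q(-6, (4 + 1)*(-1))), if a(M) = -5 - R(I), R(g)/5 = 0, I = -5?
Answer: -5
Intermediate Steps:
R(g) = 0 (R(g) = 5*0 = 0)
a(M) = -5 (a(M) = -5 - 1*0 = -5 + 0 = -5)
Q(q, t) = t + q*t
C(y) = -5/y
1/C(Q(-6, (4 + 1)*(-1))) = 1/(-5*(-1/((1 - 6)*(4 + 1)))) = 1/(-5/((5*(-1))*(-5))) = 1/(-5/((-5*(-5)))) = 1/(-5/25) = 1/(-5*1/25) = 1/(-⅕) = -5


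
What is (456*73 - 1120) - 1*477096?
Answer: -444928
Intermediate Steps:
(456*73 - 1120) - 1*477096 = (33288 - 1120) - 477096 = 32168 - 477096 = -444928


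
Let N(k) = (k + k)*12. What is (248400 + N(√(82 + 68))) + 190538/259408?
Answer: 32218568869/129704 + 120*√6 ≈ 2.4869e+5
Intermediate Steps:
N(k) = 24*k (N(k) = (2*k)*12 = 24*k)
(248400 + N(√(82 + 68))) + 190538/259408 = (248400 + 24*√(82 + 68)) + 190538/259408 = (248400 + 24*√150) + 190538*(1/259408) = (248400 + 24*(5*√6)) + 95269/129704 = (248400 + 120*√6) + 95269/129704 = 32218568869/129704 + 120*√6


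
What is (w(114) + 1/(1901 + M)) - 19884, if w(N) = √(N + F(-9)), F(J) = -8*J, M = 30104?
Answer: -636387419/32005 + √186 ≈ -19870.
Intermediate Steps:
w(N) = √(72 + N) (w(N) = √(N - 8*(-9)) = √(N + 72) = √(72 + N))
(w(114) + 1/(1901 + M)) - 19884 = (√(72 + 114) + 1/(1901 + 30104)) - 19884 = (√186 + 1/32005) - 19884 = (1/32005 + √186) - 19884 = -636387419/32005 + √186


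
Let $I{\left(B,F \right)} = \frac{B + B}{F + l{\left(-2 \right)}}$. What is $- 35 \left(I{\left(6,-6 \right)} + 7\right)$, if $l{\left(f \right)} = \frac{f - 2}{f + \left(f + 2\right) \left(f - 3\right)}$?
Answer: $-140$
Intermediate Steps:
$l{\left(f \right)} = \frac{-2 + f}{f + \left(-3 + f\right) \left(2 + f\right)}$ ($l{\left(f \right)} = \frac{-2 + f}{f + \left(2 + f\right) \left(-3 + f\right)} = \frac{-2 + f}{f + \left(-3 + f\right) \left(2 + f\right)}$)
$I{\left(B,F \right)} = \frac{2 B}{2 + F}$ ($I{\left(B,F \right)} = \frac{B + B}{F + \frac{-2 - 2}{-6 + \left(-2\right)^{2}}} = \frac{2 B}{F + \frac{1}{-6 + 4} \left(-4\right)} = \frac{2 B}{F + \frac{1}{-2} \left(-4\right)} = \frac{2 B}{F - -2} = \frac{2 B}{F + 2} = \frac{2 B}{2 + F}$)
$- 35 \left(I{\left(6,-6 \right)} + 7\right) = - 35 \left(2 \cdot 6 \frac{1}{2 - 6} + 7\right) = - 35 \left(2 \cdot 6 \frac{1}{-4} + 7\right) = - 35 \left(2 \cdot 6 \left(- \frac{1}{4}\right) + 7\right) = - 35 \left(-3 + 7\right) = \left(-35\right) 4 = -140$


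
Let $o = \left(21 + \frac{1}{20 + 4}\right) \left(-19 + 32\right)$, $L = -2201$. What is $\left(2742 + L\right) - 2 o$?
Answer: $- \frac{73}{12} \approx -6.0833$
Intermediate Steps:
$o = \frac{6565}{24}$ ($o = \left(21 + \frac{1}{24}\right) 13 = \frac{505}{24} \cdot 13 = \frac{6565}{24} \approx 273.54$)
$\left(2742 + L\right) - 2 o = \left(2742 - 2201\right) - \frac{6565}{12} = 541 - \frac{6565}{12} = - \frac{73}{12}$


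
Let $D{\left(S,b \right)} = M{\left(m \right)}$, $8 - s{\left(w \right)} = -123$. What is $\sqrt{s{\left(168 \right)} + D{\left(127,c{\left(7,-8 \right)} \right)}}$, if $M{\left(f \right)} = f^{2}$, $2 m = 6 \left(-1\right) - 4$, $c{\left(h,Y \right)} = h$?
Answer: $2 \sqrt{39} \approx 12.49$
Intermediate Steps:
$m = -5$ ($m = \frac{6 \left(-1\right) - 4}{2} = \frac{-6 - 4}{2} = \frac{1}{2} \left(-10\right) = -5$)
$s{\left(w \right)} = 131$ ($s{\left(w \right)} = 8 - -123 = 8 + 123 = 131$)
$D{\left(S,b \right)} = 25$ ($D{\left(S,b \right)} = \left(-5\right)^{2} = 25$)
$\sqrt{s{\left(168 \right)} + D{\left(127,c{\left(7,-8 \right)} \right)}} = \sqrt{131 + 25} = \sqrt{156} = 2 \sqrt{39}$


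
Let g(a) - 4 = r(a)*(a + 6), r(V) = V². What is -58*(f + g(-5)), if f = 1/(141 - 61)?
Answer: -67309/40 ≈ -1682.7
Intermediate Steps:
g(a) = 4 + a²*(6 + a) (g(a) = 4 + a²*(a + 6) = 4 + a²*(6 + a))
f = 1/80 ≈ 0.012500
-58*(f + g(-5)) = -58*(1/80 + (4 + (-5)³ + 6*(-5)²)) = -58*(1/80 + (4 - 125 + 6*25)) = -58*(1/80 + (4 - 125 + 150)) = -58*(1/80 + 29) = -58*2321/80 = -67309/40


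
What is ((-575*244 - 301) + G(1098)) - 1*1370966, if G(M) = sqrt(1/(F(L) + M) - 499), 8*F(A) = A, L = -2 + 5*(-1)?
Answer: -1511567 + 3*I*sqrt(4271195395)/8777 ≈ -1.5116e+6 + 22.338*I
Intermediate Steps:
L = -7 (L = -2 - 5 = -7)
F(A) = A/8
G(M) = sqrt(-499 + 1/(-7/8 + M)) (G(M) = sqrt(1/((1/8)*(-7) + M) - 499) = sqrt(1/(-7/8 + M) - 499) = sqrt(-499 + 1/(-7/8 + M)))
((-575*244 - 301) + G(1098)) - 1*1370966 = ((-575*244 - 301) + sqrt((3501 - 3992*1098)/(-7 + 8*1098))) - 1*1370966 = ((-140300 - 301) + sqrt((3501 - 4383216)/(-7 + 8784))) - 1370966 = (-140601 + sqrt(-4379715/8777)) - 1370966 = (-140601 + 3*I*sqrt(4271195395)/8777) - 1370966 = -1511567 + 3*I*sqrt(4271195395)/8777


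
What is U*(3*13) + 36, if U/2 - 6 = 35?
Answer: 3234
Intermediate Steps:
U = 82 (U = 12 + 2*35 = 12 + 70 = 82)
U*(3*13) + 36 = 82*(3*13) + 36 = 82*39 + 36 = 3198 + 36 = 3234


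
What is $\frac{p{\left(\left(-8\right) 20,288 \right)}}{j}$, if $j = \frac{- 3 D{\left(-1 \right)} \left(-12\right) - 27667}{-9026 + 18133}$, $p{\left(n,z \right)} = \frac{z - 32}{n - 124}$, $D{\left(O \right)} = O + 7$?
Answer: $\frac{582848}{1949021} \approx 0.29905$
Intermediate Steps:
$D{\left(O \right)} = 7 + O$
$p{\left(n,z \right)} = \frac{-32 + z}{-124 + n}$
$j = - \frac{27451}{9107}$ ($j = \frac{- 3 \left(7 - 1\right) \left(-12\right) - 27667}{-9026 + 18133} = \frac{\left(-3\right) 6 \left(-12\right) - 27667}{9107} = \left(\left(-18\right) \left(-12\right) - 27667\right) \frac{1}{9107} = \left(216 - 27667\right) \frac{1}{9107} = \left(-27451\right) \frac{1}{9107} = - \frac{27451}{9107} \approx -3.0143$)
$\frac{p{\left(\left(-8\right) 20,288 \right)}}{j} = \frac{\frac{1}{-124 - 160} \left(-32 + 288\right)}{- \frac{27451}{9107}} = \frac{1}{-124 - 160} \cdot 256 \left(- \frac{9107}{27451}\right) = \frac{1}{-284} \cdot 256 \left(- \frac{9107}{27451}\right) = \left(- \frac{1}{284}\right) 256 \left(- \frac{9107}{27451}\right) = \left(- \frac{64}{71}\right) \left(- \frac{9107}{27451}\right) = \frac{582848}{1949021}$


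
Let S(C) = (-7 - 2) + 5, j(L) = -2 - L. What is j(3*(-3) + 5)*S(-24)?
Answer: -8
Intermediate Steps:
S(C) = -4 (S(C) = -9 + 5 = -4)
j(3*(-3) + 5)*S(-24) = (-2 - (3*(-3) + 5))*(-4) = (-2 - (-9 + 5))*(-4) = (-2 - 1*(-4))*(-4) = (-2 + 4)*(-4) = 2*(-4) = -8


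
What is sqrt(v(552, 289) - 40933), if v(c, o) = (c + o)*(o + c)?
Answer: 2*sqrt(166587) ≈ 816.30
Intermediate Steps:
v(c, o) = (c + o)**2 (v(c, o) = (c + o)*(c + o) = (c + o)**2)
sqrt(v(552, 289) - 40933) = sqrt((552 + 289)**2 - 40933) = sqrt(841**2 - 40933) = sqrt(707281 - 40933) = sqrt(666348) = 2*sqrt(166587)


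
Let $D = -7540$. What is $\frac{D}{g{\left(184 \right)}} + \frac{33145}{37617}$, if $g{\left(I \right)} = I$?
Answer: $- \frac{69383375}{1730382} \approx -40.097$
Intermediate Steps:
$\frac{D}{g{\left(184 \right)}} + \frac{33145}{37617} = - \frac{7540}{184} + \frac{33145}{37617} = \left(-7540\right) \frac{1}{184} + 33145 \cdot \frac{1}{37617} = - \frac{1885}{46} + \frac{33145}{37617} = - \frac{69383375}{1730382}$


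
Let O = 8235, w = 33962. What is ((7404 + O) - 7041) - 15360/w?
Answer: 145994958/16981 ≈ 8597.5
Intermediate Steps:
((7404 + O) - 7041) - 15360/w = ((7404 + 8235) - 7041) - 15360/33962 = (15639 - 7041) - 15360/33962 = 8598 - 1*7680/16981 = 8598 - 7680/16981 = 145994958/16981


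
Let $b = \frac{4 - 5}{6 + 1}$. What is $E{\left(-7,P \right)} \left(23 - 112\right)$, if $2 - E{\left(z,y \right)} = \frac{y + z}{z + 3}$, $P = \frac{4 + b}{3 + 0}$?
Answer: $- \frac{356}{7} \approx -50.857$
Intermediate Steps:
$b = - \frac{1}{7} \approx -0.14286$
$P = \frac{9}{7}$ ($P = \frac{4 - \frac{1}{7}}{3 + 0} = \frac{27}{7 \cdot 3} = \frac{27}{7} \cdot \frac{1}{3} = \frac{9}{7} \approx 1.2857$)
$E{\left(z,y \right)} = 2 - \frac{y + z}{3 + z}$ ($E{\left(z,y \right)} = 2 - \frac{y + z}{z + 3} = 2 - \frac{y + z}{3 + z}$)
$E{\left(-7,P \right)} \left(23 - 112\right) = \frac{6 - 7 - \frac{9}{7}}{3 - 7} \left(23 - 112\right) = \frac{6 - 7 - \frac{9}{7}}{-4} \left(-89\right) = \left(- \frac{1}{4}\right) \left(- \frac{16}{7}\right) \left(-89\right) = \frac{4}{7} \left(-89\right) = - \frac{356}{7}$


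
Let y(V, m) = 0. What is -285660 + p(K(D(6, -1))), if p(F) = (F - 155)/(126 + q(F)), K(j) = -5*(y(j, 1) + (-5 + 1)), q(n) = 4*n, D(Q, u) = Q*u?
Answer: -58846095/206 ≈ -2.8566e+5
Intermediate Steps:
K(j) = 20 (K(j) = -5*(0 + (-5 + 1)) = -5*(0 - 4) = -5*(-4) = 20)
p(F) = (-155 + F)/(126 + 4*F) (p(F) = (F - 155)/(126 + 4*F) = (-155 + F)/(126 + 4*F))
-285660 + p(K(D(6, -1))) = -285660 + (-155 + 20)/(2*(63 + 2*20)) = -285660 + (1/2)*(-135)/(63 + 40) = -285660 + (1/2)*(-135)/103 = -285660 + (1/2)*(1/103)*(-135) = -285660 - 135/206 = -58846095/206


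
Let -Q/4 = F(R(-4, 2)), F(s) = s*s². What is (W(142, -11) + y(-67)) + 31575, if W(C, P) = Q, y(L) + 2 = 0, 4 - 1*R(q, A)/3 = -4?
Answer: -23723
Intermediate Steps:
R(q, A) = 24 (R(q, A) = 12 - 3*(-4) = 12 + 12 = 24)
y(L) = -2 (y(L) = -2 + 0 = -2)
F(s) = s³
Q = -55296 (Q = -4*24³ = -4*13824 = -55296)
W(C, P) = -55296
(W(142, -11) + y(-67)) + 31575 = (-55296 - 2) + 31575 = -55298 + 31575 = -23723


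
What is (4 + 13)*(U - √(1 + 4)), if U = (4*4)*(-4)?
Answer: -1088 - 17*√5 ≈ -1126.0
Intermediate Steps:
U = -64 (U = 16*(-4) = -64)
(4 + 13)*(U - √(1 + 4)) = (4 + 13)*(-64 - √(1 + 4)) = 17*(-64 - √5) = -1088 - 17*√5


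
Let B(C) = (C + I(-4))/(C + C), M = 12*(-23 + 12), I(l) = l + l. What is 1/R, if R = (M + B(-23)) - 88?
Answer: -46/10089 ≈ -0.0045594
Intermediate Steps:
I(l) = 2*l
M = -132 (M = 12*(-11) = -132)
B(C) = (-8 + C)/(2*C) (B(C) = (C + 2*(-4))/(C + C) = (C - 8)/((2*C)) = (-8 + C)*(1/(2*C)) = (-8 + C)/(2*C))
R = -10089/46 (R = (-132 + (½)*(-8 - 23)/(-23)) - 88 = (-132 + (½)*(-1/23)*(-31)) - 88 = (-132 + 31/46) - 88 = -6041/46 - 88 = -10089/46 ≈ -219.33)
1/R = 1/(-10089/46) = -46/10089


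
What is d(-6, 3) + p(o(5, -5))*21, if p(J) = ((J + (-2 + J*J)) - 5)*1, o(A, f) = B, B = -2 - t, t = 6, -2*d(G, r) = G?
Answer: 1032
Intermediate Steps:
d(G, r) = -G/2
B = -8 (B = -2 - 1*6 = -2 - 6 = -8)
o(A, f) = -8
p(J) = -7 + J + J² (p(J) = ((J + (-2 + J²)) - 5)*1 = ((-2 + J + J²) - 5)*1 = (-7 + J + J²)*1 = -7 + J + J²)
d(-6, 3) + p(o(5, -5))*21 = -½*(-6) + (-7 - 8 + (-8)²)*21 = 3 + (-7 - 8 + 64)*21 = 3 + 49*21 = 3 + 1029 = 1032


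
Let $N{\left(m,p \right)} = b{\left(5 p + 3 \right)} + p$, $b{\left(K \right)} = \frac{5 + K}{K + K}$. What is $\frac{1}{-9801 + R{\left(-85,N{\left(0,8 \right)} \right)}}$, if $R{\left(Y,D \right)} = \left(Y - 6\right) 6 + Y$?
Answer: $- \frac{1}{10432} \approx -9.5859 \cdot 10^{-5}$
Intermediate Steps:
$b{\left(K \right)} = \frac{5 + K}{2 K}$
$N{\left(m,p \right)} = p + \frac{8 + 5 p}{2 \left(3 + 5 p\right)}$ ($N{\left(m,p \right)} = \frac{5 + \left(5 p + 3\right)}{2 \left(5 p + 3\right)} + p = \frac{5 + \left(3 + 5 p\right)}{2 \left(3 + 5 p\right)} + p = \frac{8 + 5 p}{2 \left(3 + 5 p\right)} + p = p + \frac{8 + 5 p}{2 \left(3 + 5 p\right)}$)
$R{\left(Y,D \right)} = -36 + 7 Y$ ($R{\left(Y,D \right)} = \left(-6 + Y\right) 6 + Y = \left(-36 + 6 Y\right) + Y = -36 + 7 Y$)
$\frac{1}{-9801 + R{\left(-85,N{\left(0,8 \right)} \right)}} = \frac{1}{-9801 + \left(-36 + 7 \left(-85\right)\right)} = \frac{1}{-9801 - 631} = \frac{1}{-10432} = - \frac{1}{10432}$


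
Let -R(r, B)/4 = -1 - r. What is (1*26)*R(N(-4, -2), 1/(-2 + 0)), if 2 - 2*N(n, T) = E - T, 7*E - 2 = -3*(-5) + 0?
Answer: -156/7 ≈ -22.286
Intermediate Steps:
E = 17/7 (E = 2/7 + (-3*(-5) + 0)/7 = 2/7 + (15 + 0)/7 = 2/7 + (1/7)*15 = 2/7 + 15/7 = 17/7 ≈ 2.4286)
N(n, T) = -3/14 + T/2 (N(n, T) = 1 - (17/7 - T)/2 = 1 + (-17/14 + T/2) = -3/14 + T/2)
R(r, B) = 4 + 4*r (R(r, B) = -4*(-1 - r) = 4 + 4*r)
(1*26)*R(N(-4, -2), 1/(-2 + 0)) = (1*26)*(4 + 4*(-3/14 + (1/2)*(-2))) = 26*(4 + 4*(-3/14 - 1)) = 26*(4 + 4*(-17/14)) = 26*(4 - 34/7) = 26*(-6/7) = -156/7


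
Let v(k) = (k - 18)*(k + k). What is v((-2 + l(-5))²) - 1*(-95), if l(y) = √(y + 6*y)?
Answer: 2013 + 640*I*√35 ≈ 2013.0 + 3786.3*I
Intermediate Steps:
l(y) = √7*√y (l(y) = √(7*y) = √7*√y)
v(k) = 2*k*(-18 + k) (v(k) = (-18 + k)*(2*k) = 2*k*(-18 + k))
v((-2 + l(-5))²) - 1*(-95) = 2*(-2 + √7*√(-5))²*(-18 + (-2 + √7*√(-5))²) - 1*(-95) = 2*(-2 + √7*(I*√5))²*(-18 + (-2 + √7*(I*√5))²) + 95 = 2*(-2 + I*√35)²*(-18 + (-2 + I*√35)²) + 95 = 95 + 2*(-2 + I*√35)²*(-18 + (-2 + I*√35)²)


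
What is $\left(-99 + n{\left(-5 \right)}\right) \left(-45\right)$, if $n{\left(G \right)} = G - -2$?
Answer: $4590$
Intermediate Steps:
$n{\left(G \right)} = 2 + G$ ($n{\left(G \right)} = G + 2 = 2 + G$)
$\left(-99 + n{\left(-5 \right)}\right) \left(-45\right) = \left(-99 + \left(2 - 5\right)\right) \left(-45\right) = \left(-99 - 3\right) \left(-45\right) = \left(-102\right) \left(-45\right) = 4590$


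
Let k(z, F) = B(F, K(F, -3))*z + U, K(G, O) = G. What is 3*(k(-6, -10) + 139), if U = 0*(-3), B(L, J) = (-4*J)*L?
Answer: 7617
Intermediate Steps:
B(L, J) = -4*J*L
U = 0
k(z, F) = -4*z*F² (k(z, F) = (-4*F*F)*z + 0 = (-4*F²)*z + 0 = -4*z*F² + 0 = -4*z*F²)
3*(k(-6, -10) + 139) = 3*(-4*(-6)*(-10)² + 139) = 3*(-4*(-6)*100 + 139) = 3*(2400 + 139) = 3*2539 = 7617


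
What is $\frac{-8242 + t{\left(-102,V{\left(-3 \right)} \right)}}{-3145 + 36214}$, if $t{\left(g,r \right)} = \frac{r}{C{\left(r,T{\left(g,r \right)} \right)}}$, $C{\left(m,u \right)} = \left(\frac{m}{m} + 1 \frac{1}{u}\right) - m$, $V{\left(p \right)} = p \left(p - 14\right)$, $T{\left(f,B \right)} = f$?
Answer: $- \frac{42047644}{168684969} \approx -0.24927$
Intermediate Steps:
$V{\left(p \right)} = p \left(-14 + p\right)$
$C{\left(m,u \right)} = 1 + \frac{1}{u} - m$ ($C{\left(m,u \right)} = \left(1 + \frac{1}{u}\right) - m = 1 + \frac{1}{u} - m$)
$t{\left(g,r \right)} = \frac{r}{1 + \frac{1}{g} - r}$
$\frac{-8242 + t{\left(-102,V{\left(-3 \right)} \right)}}{-3145 + 36214} = \frac{-8242 - \frac{102 \left(- 3 \left(-14 - 3\right)\right)}{1 - 102 \left(1 - - 3 \left(-14 - 3\right)\right)}}{-3145 + 36214} = \frac{-8242 - \frac{102 \left(\left(-3\right) \left(-17\right)\right)}{1 - 102 \left(1 - \left(-3\right) \left(-17\right)\right)}}{33069} = \left(-8242 - \frac{5202}{1 - 102 \left(1 - 51\right)}\right) \frac{1}{33069} = \left(-8242 - \frac{5202}{1 - -5100}\right) \frac{1}{33069} = \left(-8242 - \frac{5202}{1 + 5100}\right) \frac{1}{33069} = \left(-8242 - \frac{5202}{5101}\right) \frac{1}{33069} = \left(- \frac{42047644}{5101}\right) \frac{1}{33069} = - \frac{42047644}{168684969}$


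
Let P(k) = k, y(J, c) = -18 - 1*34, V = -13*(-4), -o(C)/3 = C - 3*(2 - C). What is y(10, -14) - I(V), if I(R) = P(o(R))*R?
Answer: 31460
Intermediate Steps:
o(C) = 18 - 12*C (o(C) = -3*(C - 3*(2 - C)) = -3*(C + (-6 + 3*C)) = -3*(-6 + 4*C) = 18 - 12*C)
V = 52
y(J, c) = -52 (y(J, c) = -18 - 34 = -52)
I(R) = R*(18 - 12*R) (I(R) = (18 - 12*R)*R = R*(18 - 12*R))
y(10, -14) - I(V) = -52 - 6*52*(3 - 2*52) = -52 - 6*52*(3 - 104) = -52 - 6*52*(-101) = -52 - 1*(-31512) = -52 + 31512 = 31460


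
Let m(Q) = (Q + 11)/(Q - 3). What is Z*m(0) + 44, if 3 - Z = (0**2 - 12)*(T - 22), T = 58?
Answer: -1551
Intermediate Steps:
m(Q) = (11 + Q)/(-3 + Q)
Z = 435 (Z = 3 - (0**2 - 12)*(58 - 22) = 3 - (0 - 12)*36 = 3 - (-12)*36 = 3 - 1*(-432) = 3 + 432 = 435)
Z*m(0) + 44 = 435*((11 + 0)/(-3 + 0)) + 44 = 435*(11/(-3)) + 44 = 435*(-1/3*11) + 44 = 435*(-11/3) + 44 = -1595 + 44 = -1551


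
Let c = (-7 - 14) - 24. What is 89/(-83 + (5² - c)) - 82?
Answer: -1155/13 ≈ -88.846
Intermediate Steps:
c = -45 (c = -21 - 24 = -45)
89/(-83 + (5² - c)) - 82 = 89/(-83 + (5² - 1*(-45))) - 82 = 89/(-83 + (25 + 45)) - 82 = 89/(-83 + 70) - 82 = 89/(-13) - 82 = 89*(-1/13) - 82 = -89/13 - 82 = -1155/13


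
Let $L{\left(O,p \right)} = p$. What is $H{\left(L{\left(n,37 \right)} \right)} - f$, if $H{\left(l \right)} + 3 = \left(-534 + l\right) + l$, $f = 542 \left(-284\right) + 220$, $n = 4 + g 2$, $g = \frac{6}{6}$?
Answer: $153245$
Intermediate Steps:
$g = 1$ ($g = 6 \cdot \frac{1}{6} = 1$)
$n = 6$ ($n = 4 + 1 \cdot 2 = 4 + 2 = 6$)
$f = -153708$ ($f = -153928 + 220 = -153708$)
$H{\left(l \right)} = -537 + 2 l$ ($H{\left(l \right)} = -3 + \left(\left(-534 + l\right) + l\right) = -3 + \left(-534 + 2 l\right) = -537 + 2 l$)
$H{\left(L{\left(n,37 \right)} \right)} - f = \left(-537 + 2 \cdot 37\right) - -153708 = \left(-537 + 74\right) + 153708 = -463 + 153708 = 153245$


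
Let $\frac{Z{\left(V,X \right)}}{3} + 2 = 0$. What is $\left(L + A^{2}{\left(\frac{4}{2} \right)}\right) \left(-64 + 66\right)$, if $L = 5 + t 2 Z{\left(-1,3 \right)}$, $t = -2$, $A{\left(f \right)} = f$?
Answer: $66$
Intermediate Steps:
$Z{\left(V,X \right)} = -6$ ($Z{\left(V,X \right)} = -6 + 3 \cdot 0 = -6 + 0 = -6$)
$L = 29$ ($L = 5 + \left(-2\right) 2 \left(-6\right) = 5 - -24 = 5 + 24 = 29$)
$\left(L + A^{2}{\left(\frac{4}{2} \right)}\right) \left(-64 + 66\right) = \left(29 + \left(\frac{4}{2}\right)^{2}\right) \left(-64 + 66\right) = \left(29 + \left(4 \cdot \frac{1}{2}\right)^{2}\right) 2 = \left(29 + 2^{2}\right) 2 = \left(29 + 4\right) 2 = 33 \cdot 2 = 66$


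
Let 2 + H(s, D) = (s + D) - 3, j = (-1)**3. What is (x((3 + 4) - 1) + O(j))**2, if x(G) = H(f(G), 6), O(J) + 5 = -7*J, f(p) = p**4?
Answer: 1687401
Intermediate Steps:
j = -1
H(s, D) = -5 + D + s (H(s, D) = -2 + ((s + D) - 3) = -2 + ((D + s) - 3) = -2 + (-3 + D + s) = -5 + D + s)
O(J) = -5 - 7*J
x(G) = 1 + G**4 (x(G) = -5 + 6 + G**4 = 1 + G**4)
(x((3 + 4) - 1) + O(j))**2 = ((1 + ((3 + 4) - 1)**4) + (-5 - 7*(-1)))**2 = ((1 + (7 - 1)**4) + (-5 + 7))**2 = ((1 + 6**4) + 2)**2 = ((1 + 1296) + 2)**2 = (1297 + 2)**2 = 1299**2 = 1687401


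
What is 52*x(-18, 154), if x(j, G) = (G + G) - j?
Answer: 16952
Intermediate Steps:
x(j, G) = -j + 2*G (x(j, G) = 2*G - j = -j + 2*G)
52*x(-18, 154) = 52*(-1*(-18) + 2*154) = 52*(18 + 308) = 52*326 = 16952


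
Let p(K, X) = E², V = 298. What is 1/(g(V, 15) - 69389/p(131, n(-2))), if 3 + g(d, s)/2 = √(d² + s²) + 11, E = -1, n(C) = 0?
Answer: -69373/4812257013 - 2*√89029/4812257013 ≈ -1.4540e-5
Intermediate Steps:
g(d, s) = 16 + 2*√(d² + s²) (g(d, s) = -6 + 2*(√(d² + s²) + 11) = -6 + 2*(11 + √(d² + s²)) = -6 + (22 + 2*√(d² + s²)) = 16 + 2*√(d² + s²))
p(K, X) = 1 (p(K, X) = (-1)² = 1)
1/(g(V, 15) - 69389/p(131, n(-2))) = 1/((16 + 2*√(298² + 15²)) - 69389/1) = 1/((16 + 2*√(88804 + 225)) - 69389*1) = 1/((16 + 2*√89029) - 69389) = 1/(-69373 + 2*√89029)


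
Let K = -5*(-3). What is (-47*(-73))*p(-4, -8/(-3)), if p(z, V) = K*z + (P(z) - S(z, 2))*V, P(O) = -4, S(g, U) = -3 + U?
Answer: -233308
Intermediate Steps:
K = 15
p(z, V) = -3*V + 15*z (p(z, V) = 15*z + (-4 - (-3 + 2))*V = 15*z + (-4 - 1*(-1))*V = 15*z + (-4 + 1)*V = 15*z - 3*V = -3*V + 15*z)
(-47*(-73))*p(-4, -8/(-3)) = (-47*(-73))*(-(-24)/(-3) + 15*(-4)) = 3431*(-(-24)*(-1)/3 - 60) = 3431*(-3*8/3 - 60) = 3431*(-8 - 60) = 3431*(-68) = -233308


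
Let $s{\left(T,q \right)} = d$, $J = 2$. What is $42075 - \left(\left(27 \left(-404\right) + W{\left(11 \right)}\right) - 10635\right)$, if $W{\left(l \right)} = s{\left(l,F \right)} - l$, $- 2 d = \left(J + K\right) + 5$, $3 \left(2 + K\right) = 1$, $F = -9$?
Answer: $\frac{190895}{3} \approx 63632.0$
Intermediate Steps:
$K = - \frac{5}{3}$ ($K = -2 + \frac{1}{3} \cdot 1 = -2 + \frac{1}{3} = - \frac{5}{3} \approx -1.6667$)
$d = - \frac{8}{3}$ ($d = - \frac{\left(2 - \frac{5}{3}\right) + 5}{2} = - \frac{\frac{1}{3} + 5}{2} = \left(- \frac{1}{2}\right) \frac{16}{3} = - \frac{8}{3} \approx -2.6667$)
$s{\left(T,q \right)} = - \frac{8}{3}$
$W{\left(l \right)} = - \frac{8}{3} - l$
$42075 - \left(\left(27 \left(-404\right) + W{\left(11 \right)}\right) - 10635\right) = 42075 - \left(\left(27 \left(-404\right) - \frac{41}{3}\right) - 10635\right) = 42075 - \left(\left(-10908 - \frac{41}{3}\right) - 10635\right) = 42075 - \left(- \frac{32765}{3} - 10635\right) = 42075 - - \frac{64670}{3} = 42075 + \frac{64670}{3} = \frac{190895}{3}$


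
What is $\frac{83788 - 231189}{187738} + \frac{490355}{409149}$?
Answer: $\frac{31749295241}{76812814962} \approx 0.41333$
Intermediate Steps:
$\frac{83788 - 231189}{187738} + \frac{490355}{409149} = \left(83788 - 231189\right) \frac{1}{187738} + 490355 \cdot \frac{1}{409149} = \left(-147401\right) \frac{1}{187738} + \frac{490355}{409149} = - \frac{147401}{187738} + \frac{490355}{409149} = \frac{31749295241}{76812814962}$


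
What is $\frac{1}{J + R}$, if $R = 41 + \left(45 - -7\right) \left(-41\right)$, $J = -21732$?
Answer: $- \frac{1}{23823} \approx -4.1976 \cdot 10^{-5}$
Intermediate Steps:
$R = -2091$ ($R = 41 + \left(45 + 7\right) \left(-41\right) = 41 + 52 \left(-41\right) = 41 - 2132 = -2091$)
$\frac{1}{J + R} = \frac{1}{-21732 - 2091} = \frac{1}{-23823} = - \frac{1}{23823}$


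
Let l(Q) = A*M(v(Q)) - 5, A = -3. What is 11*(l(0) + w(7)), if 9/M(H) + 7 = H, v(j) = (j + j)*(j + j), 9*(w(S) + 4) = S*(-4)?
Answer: -5720/63 ≈ -90.794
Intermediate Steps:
w(S) = -4 - 4*S/9 (w(S) = -4 + (S*(-4))/9 = -4 + (-4*S)/9 = -4 - 4*S/9)
v(j) = 4*j² (v(j) = (2*j)*(2*j) = 4*j²)
M(H) = 9/(-7 + H)
l(Q) = -5 - 27/(-7 + 4*Q²) (l(Q) = -27/(-7 + 4*Q²) - 5 = -5 - 27/(-7 + 4*Q²))
11*(l(0) + w(7)) = 11*(4*(2 - 5*0²)/(-7 + 4*0²) + (-4 - 4/9*7)) = 11*(4*(2 - 5*0)/(-7 + 4*0) + (-4 - 28/9)) = 11*(4*(2 + 0)/(-7 + 0) - 64/9) = 11*(4*2/(-7) - 64/9) = 11*(4*(-⅐)*2 - 64/9) = 11*(-8/7 - 64/9) = 11*(-520/63) = -5720/63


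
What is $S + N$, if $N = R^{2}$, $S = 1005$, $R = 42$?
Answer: $2769$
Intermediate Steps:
$N = 1764$ ($N = 42^{2} = 1764$)
$S + N = 1005 + 1764 = 2769$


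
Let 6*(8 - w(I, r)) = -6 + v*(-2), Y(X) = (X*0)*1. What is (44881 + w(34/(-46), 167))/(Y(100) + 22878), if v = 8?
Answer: 67339/34317 ≈ 1.9623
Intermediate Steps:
Y(X) = 0 (Y(X) = 0*1 = 0)
w(I, r) = 35/3 (w(I, r) = 8 - (-6 + 8*(-2))/6 = 8 - (-6 - 16)/6 = 8 - ⅙*(-22) = 8 + 11/3 = 35/3)
(44881 + w(34/(-46), 167))/(Y(100) + 22878) = (44881 + 35/3)/(0 + 22878) = (134678/3)/22878 = (134678/3)*(1/22878) = 67339/34317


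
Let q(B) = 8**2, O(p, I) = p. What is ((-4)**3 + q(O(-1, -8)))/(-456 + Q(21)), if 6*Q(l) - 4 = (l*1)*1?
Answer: 0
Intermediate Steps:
Q(l) = 2/3 + l/6 (Q(l) = 2/3 + ((l*1)*1)/6 = 2/3 + (l*1)/6 = 2/3 + l/6)
q(B) = 64
((-4)**3 + q(O(-1, -8)))/(-456 + Q(21)) = ((-4)**3 + 64)/(-456 + (2/3 + (1/6)*21)) = (-64 + 64)/(-456 + (2/3 + 7/2)) = 0/(-456 + 25/6) = 0/(-2711/6) = 0*(-6/2711) = 0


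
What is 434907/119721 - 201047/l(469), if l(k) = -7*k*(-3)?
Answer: -134599652/8021307 ≈ -16.780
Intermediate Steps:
l(k) = 21*k
434907/119721 - 201047/l(469) = 434907/119721 - 201047/(21*469) = 434907*(1/119721) - 201047/9849 = 144969/39907 - 201047*1/9849 = 144969/39907 - 4103/201 = -134599652/8021307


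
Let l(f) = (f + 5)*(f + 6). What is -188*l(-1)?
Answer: -3760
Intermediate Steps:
l(f) = (5 + f)*(6 + f)
-188*l(-1) = -188*(30 + (-1)² + 11*(-1)) = -188*(30 + 1 - 11) = -188*20 = -3760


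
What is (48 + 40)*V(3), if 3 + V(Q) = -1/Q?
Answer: -880/3 ≈ -293.33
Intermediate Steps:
V(Q) = -3 - 1/Q
(48 + 40)*V(3) = (48 + 40)*(-3 - 1/3) = 88*(-3 - 1*⅓) = 88*(-3 - ⅓) = 88*(-10/3) = -880/3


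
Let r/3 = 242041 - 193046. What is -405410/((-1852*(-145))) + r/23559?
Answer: 997343257/210884462 ≈ 4.7293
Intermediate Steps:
r = 146985 (r = 3*(242041 - 193046) = 3*48995 = 146985)
-405410/((-1852*(-145))) + r/23559 = -405410/((-1852*(-145))) + 146985/23559 = -405410/268540 + 146985*(1/23559) = -405410*1/268540 + 48995/7853 = -40541/26854 + 48995/7853 = 997343257/210884462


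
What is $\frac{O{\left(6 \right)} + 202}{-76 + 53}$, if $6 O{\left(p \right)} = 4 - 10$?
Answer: $- \frac{201}{23} \approx -8.7391$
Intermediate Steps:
$O{\left(p \right)} = -1$ ($O{\left(p \right)} = \frac{4 - 10}{6} = \frac{1}{6} \left(-6\right) = -1$)
$\frac{O{\left(6 \right)} + 202}{-76 + 53} = \frac{-1 + 202}{-76 + 53} = \frac{201}{-23} = 201 \left(- \frac{1}{23}\right) = - \frac{201}{23}$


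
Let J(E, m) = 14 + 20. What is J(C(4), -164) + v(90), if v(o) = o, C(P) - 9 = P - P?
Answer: 124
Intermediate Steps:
C(P) = 9 (C(P) = 9 + (P - P) = 9 + 0 = 9)
J(E, m) = 34
J(C(4), -164) + v(90) = 34 + 90 = 124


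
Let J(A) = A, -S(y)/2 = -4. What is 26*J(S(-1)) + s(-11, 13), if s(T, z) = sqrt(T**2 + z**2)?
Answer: 208 + sqrt(290) ≈ 225.03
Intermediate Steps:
S(y) = 8 (S(y) = -2*(-4) = 8)
26*J(S(-1)) + s(-11, 13) = 26*8 + sqrt((-11)**2 + 13**2) = 208 + sqrt(121 + 169) = 208 + sqrt(290)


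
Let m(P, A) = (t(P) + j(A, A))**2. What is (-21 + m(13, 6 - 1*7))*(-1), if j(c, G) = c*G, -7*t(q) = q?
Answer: 993/49 ≈ 20.265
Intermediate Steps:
t(q) = -q/7
j(c, G) = G*c
m(P, A) = (A**2 - P/7)**2 (m(P, A) = (-P/7 + A*A)**2 = (-P/7 + A**2)**2 = (A**2 - P/7)**2)
(-21 + m(13, 6 - 1*7))*(-1) = (-21 + (-1*13 + 7*(6 - 1*7)**2)**2/49)*(-1) = (-21 + (-13 + 7*(6 - 7)**2)**2/49)*(-1) = (-21 + (-13 + 7*(-1)**2)**2/49)*(-1) = (-21 + (-13 + 7*1)**2/49)*(-1) = (-21 + (-13 + 7)**2/49)*(-1) = (-21 + (1/49)*(-6)**2)*(-1) = (-21 + (1/49)*36)*(-1) = (-21 + 36/49)*(-1) = -993/49*(-1) = 993/49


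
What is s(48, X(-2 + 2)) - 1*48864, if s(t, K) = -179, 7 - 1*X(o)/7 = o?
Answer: -49043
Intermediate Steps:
X(o) = 49 - 7*o
s(48, X(-2 + 2)) - 1*48864 = -179 - 1*48864 = -179 - 48864 = -49043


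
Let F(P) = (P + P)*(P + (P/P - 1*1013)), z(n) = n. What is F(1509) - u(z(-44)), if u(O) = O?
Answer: 1499990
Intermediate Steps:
F(P) = 2*P*(-1012 + P) (F(P) = (2*P)*(P + (1 - 1013)) = (2*P)*(P - 1012) = (2*P)*(-1012 + P) = 2*P*(-1012 + P))
F(1509) - u(z(-44)) = 2*1509*(-1012 + 1509) - 1*(-44) = 2*1509*497 + 44 = 1499946 + 44 = 1499990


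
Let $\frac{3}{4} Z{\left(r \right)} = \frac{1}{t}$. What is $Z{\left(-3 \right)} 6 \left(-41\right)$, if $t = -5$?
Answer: $\frac{328}{5} \approx 65.6$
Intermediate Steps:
$Z{\left(r \right)} = - \frac{4}{15}$ ($Z{\left(r \right)} = \frac{4}{3 \left(-5\right)} = \frac{4}{3} \left(- \frac{1}{5}\right) = - \frac{4}{15}$)
$Z{\left(-3 \right)} 6 \left(-41\right) = \left(- \frac{4}{15}\right) 6 \left(-41\right) = \left(- \frac{8}{5}\right) \left(-41\right) = \frac{328}{5}$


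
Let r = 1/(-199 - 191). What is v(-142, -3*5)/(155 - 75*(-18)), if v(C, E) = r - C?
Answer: 55379/586950 ≈ 0.094350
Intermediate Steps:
r = -1/390 (r = 1/(-390) = -1/390 ≈ -0.0025641)
v(C, E) = -1/390 - C
v(-142, -3*5)/(155 - 75*(-18)) = (-1/390 - 1*(-142))/(155 - 75*(-18)) = (-1/390 + 142)/(155 + 1350) = (55379/390)/1505 = (55379/390)*(1/1505) = 55379/586950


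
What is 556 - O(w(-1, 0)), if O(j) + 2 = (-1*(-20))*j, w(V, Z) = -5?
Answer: 658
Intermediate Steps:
O(j) = -2 + 20*j (O(j) = -2 + (-1*(-20))*j = -2 + 20*j)
556 - O(w(-1, 0)) = 556 - (-2 + 20*(-5)) = 556 - (-2 - 100) = 556 - 1*(-102) = 556 + 102 = 658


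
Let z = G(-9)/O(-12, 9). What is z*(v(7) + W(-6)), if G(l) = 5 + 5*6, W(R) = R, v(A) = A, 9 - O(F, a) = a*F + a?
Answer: 35/108 ≈ 0.32407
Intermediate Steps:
O(F, a) = 9 - a - F*a (O(F, a) = 9 - (a*F + a) = 9 - (F*a + a) = 9 - (a + F*a) = 9 + (-a - F*a) = 9 - a - F*a)
G(l) = 35 (G(l) = 5 + 30 = 35)
z = 35/108 (z = 35/(9 - 1*9 - 1*(-12)*9) = 35/(9 - 9 + 108) = 35/108 ≈ 0.32407)
z*(v(7) + W(-6)) = 35*(7 - 6)/108 = (35/108)*1 = 35/108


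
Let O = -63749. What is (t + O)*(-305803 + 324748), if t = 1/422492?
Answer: -510254068295115/422492 ≈ -1.2077e+9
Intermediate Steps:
t = 1/422492 ≈ 2.3669e-6
(t + O)*(-305803 + 324748) = (1/422492 - 63749)*(-305803 + 324748) = -26933442507/422492*18945 = -510254068295115/422492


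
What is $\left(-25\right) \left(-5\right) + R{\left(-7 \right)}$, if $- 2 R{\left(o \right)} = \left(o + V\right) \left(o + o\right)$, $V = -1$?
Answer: $69$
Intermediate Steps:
$R{\left(o \right)} = - o \left(-1 + o\right)$ ($R{\left(o \right)} = - \frac{\left(o - 1\right) \left(o + o\right)}{2} = - \frac{\left(-1 + o\right) 2 o}{2} = - \frac{2 o \left(-1 + o\right)}{2} = - o \left(-1 + o\right)$)
$\left(-25\right) \left(-5\right) + R{\left(-7 \right)} = \left(-25\right) \left(-5\right) - 7 \left(1 - -7\right) = 125 - 7 \left(1 + 7\right) = 125 - 56 = 69$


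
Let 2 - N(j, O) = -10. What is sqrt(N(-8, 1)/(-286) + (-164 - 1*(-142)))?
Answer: 4*I*sqrt(28171)/143 ≈ 4.6949*I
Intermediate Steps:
N(j, O) = 12 (N(j, O) = 2 - 1*(-10) = 2 + 10 = 12)
sqrt(N(-8, 1)/(-286) + (-164 - 1*(-142))) = sqrt(12/(-286) + (-164 - 1*(-142))) = sqrt(12*(-1/286) + (-164 + 142)) = sqrt(-6/143 - 22) = sqrt(-3152/143) = 4*I*sqrt(28171)/143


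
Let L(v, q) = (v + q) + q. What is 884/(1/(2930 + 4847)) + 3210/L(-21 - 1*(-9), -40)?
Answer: 316242323/46 ≈ 6.8748e+6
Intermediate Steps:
L(v, q) = v + 2*q (L(v, q) = (q + v) + q = v + 2*q)
884/(1/(2930 + 4847)) + 3210/L(-21 - 1*(-9), -40) = 884/(1/(2930 + 4847)) + 3210/((-21 - 1*(-9)) + 2*(-40)) = 884/(1/7777) + 3210/((-21 + 9) - 80) = 884/(1/7777) + 3210/(-12 - 80) = 884*7777 + 3210/(-92) = 6874868 + 3210*(-1/92) = 6874868 - 1605/46 = 316242323/46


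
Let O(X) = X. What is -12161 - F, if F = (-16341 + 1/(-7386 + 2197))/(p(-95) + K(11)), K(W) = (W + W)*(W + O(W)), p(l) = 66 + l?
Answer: -817921907/67457 ≈ -12125.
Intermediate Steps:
K(W) = 4*W**2 (K(W) = (W + W)*(W + W) = (2*W)*(2*W) = 4*W**2)
F = -2422670/67457 (F = (-16341 + 1/(-7386 + 2197))/((66 - 95) + 4*11**2) = (-16341 + 1/(-5189))/(-29 + 4*121) = (-16341 - 1/5189)/(-29 + 484) = -84793450/5189/455 = -84793450/5189*1/455 = -2422670/67457 ≈ -35.914)
-12161 - F = -12161 - 1*(-2422670/67457) = -12161 + 2422670/67457 = -817921907/67457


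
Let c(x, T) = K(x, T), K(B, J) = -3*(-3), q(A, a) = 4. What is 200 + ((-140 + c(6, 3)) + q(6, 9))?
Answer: 73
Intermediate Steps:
K(B, J) = 9
c(x, T) = 9
200 + ((-140 + c(6, 3)) + q(6, 9)) = 200 + ((-140 + 9) + 4) = 200 + (-131 + 4) = 200 - 127 = 73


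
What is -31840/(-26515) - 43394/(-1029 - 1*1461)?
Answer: 122987351/6602235 ≈ 18.628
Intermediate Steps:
-31840/(-26515) - 43394/(-1029 - 1*1461) = -31840*(-1/26515) - 43394/(-1029 - 1461) = 6368/5303 - 43394/(-2490) = 6368/5303 - 43394*(-1/2490) = 6368/5303 + 21697/1245 = 122987351/6602235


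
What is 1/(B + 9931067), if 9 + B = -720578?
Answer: 1/9210480 ≈ 1.0857e-7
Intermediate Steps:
B = -720587 (B = -9 - 720578 = -720587)
1/(B + 9931067) = 1/(-720587 + 9931067) = 1/9210480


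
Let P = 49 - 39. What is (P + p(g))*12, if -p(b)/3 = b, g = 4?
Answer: -24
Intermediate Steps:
p(b) = -3*b
P = 10
(P + p(g))*12 = (10 - 3*4)*12 = (10 - 12)*12 = -2*12 = -24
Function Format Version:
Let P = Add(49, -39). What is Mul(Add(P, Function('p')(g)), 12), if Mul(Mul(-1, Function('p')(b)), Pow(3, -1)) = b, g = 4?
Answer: -24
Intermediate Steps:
Function('p')(b) = Mul(-3, b)
P = 10
Mul(Add(P, Function('p')(g)), 12) = Mul(Add(10, Mul(-3, 4)), 12) = Mul(Add(10, -12), 12) = Mul(-2, 12) = -24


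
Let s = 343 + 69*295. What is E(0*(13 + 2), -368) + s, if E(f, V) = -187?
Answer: 20511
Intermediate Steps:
s = 20698 (s = 343 + 20355 = 20698)
E(0*(13 + 2), -368) + s = -187 + 20698 = 20511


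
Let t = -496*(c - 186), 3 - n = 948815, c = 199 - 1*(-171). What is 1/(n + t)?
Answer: -1/1040076 ≈ -9.6147e-7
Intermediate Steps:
c = 370 (c = 199 + 171 = 370)
n = -948812 (n = 3 - 1*948815 = 3 - 948815 = -948812)
t = -91264 (t = -496*(370 - 186) = -496*184 = -91264)
1/(n + t) = 1/(-948812 - 91264) = 1/(-1040076) = -1/1040076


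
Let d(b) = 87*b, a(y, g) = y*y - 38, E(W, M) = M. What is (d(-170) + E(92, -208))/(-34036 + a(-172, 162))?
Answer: 7499/2245 ≈ 3.3403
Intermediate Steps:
a(y, g) = -38 + y**2 (a(y, g) = y**2 - 38 = -38 + y**2)
(d(-170) + E(92, -208))/(-34036 + a(-172, 162)) = (87*(-170) - 208)/(-34036 + (-38 + (-172)**2)) = (-14790 - 208)/(-34036 + (-38 + 29584)) = -14998/(-34036 + 29546) = -14998/(-4490) = -14998*(-1/4490) = 7499/2245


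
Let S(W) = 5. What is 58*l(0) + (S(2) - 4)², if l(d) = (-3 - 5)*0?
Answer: 1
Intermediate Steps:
l(d) = 0 (l(d) = -8*0 = 0)
58*l(0) + (S(2) - 4)² = 58*0 + (5 - 4)² = 0 + 1² = 0 + 1 = 1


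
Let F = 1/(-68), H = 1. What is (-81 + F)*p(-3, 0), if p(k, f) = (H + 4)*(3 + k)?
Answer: 0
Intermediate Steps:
F = -1/68 ≈ -0.014706
p(k, f) = 15 + 5*k (p(k, f) = (1 + 4)*(3 + k) = 5*(3 + k) = 15 + 5*k)
(-81 + F)*p(-3, 0) = (-81 - 1/68)*(15 + 5*(-3)) = -5509*(15 - 15)/68 = -5509/68*0 = 0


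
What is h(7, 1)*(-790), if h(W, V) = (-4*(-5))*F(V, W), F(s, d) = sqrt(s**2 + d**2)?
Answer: -79000*sqrt(2) ≈ -1.1172e+5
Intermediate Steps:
F(s, d) = sqrt(d**2 + s**2)
h(W, V) = 20*sqrt(V**2 + W**2) (h(W, V) = (-4*(-5))*sqrt(W**2 + V**2) = 20*sqrt(V**2 + W**2))
h(7, 1)*(-790) = (20*sqrt(1**2 + 7**2))*(-790) = (20*sqrt(1 + 49))*(-790) = (20*sqrt(50))*(-790) = (20*(5*sqrt(2)))*(-790) = (100*sqrt(2))*(-790) = -79000*sqrt(2)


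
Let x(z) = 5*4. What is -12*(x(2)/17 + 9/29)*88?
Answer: -774048/493 ≈ -1570.1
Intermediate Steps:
x(z) = 20
-12*(x(2)/17 + 9/29)*88 = -12*(20/17 + 9/29)*88 = -12*733/493*88 = -8796/493*88 = -774048/493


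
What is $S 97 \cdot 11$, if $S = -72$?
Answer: $-76824$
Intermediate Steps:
$S 97 \cdot 11 = \left(-72\right) 97 \cdot 11 = \left(-6984\right) 11 = -76824$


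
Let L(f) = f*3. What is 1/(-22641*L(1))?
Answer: -1/67923 ≈ -1.4723e-5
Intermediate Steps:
L(f) = 3*f
1/(-22641*L(1)) = 1/(-67923) = -1/67923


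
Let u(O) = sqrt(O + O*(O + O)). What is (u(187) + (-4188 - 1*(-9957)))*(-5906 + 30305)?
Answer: 140757831 + 121995*sqrt(2805) ≈ 1.4722e+8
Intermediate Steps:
u(O) = sqrt(O + 2*O**2) (u(O) = sqrt(O + O*(2*O)) = sqrt(O + 2*O**2))
(u(187) + (-4188 - 1*(-9957)))*(-5906 + 30305) = (sqrt(187*(1 + 2*187)) + (-4188 - 1*(-9957)))*(-5906 + 30305) = (sqrt(187*(1 + 374)) + (-4188 + 9957))*24399 = (sqrt(187*375) + 5769)*24399 = (sqrt(70125) + 5769)*24399 = (5*sqrt(2805) + 5769)*24399 = (5769 + 5*sqrt(2805))*24399 = 140757831 + 121995*sqrt(2805)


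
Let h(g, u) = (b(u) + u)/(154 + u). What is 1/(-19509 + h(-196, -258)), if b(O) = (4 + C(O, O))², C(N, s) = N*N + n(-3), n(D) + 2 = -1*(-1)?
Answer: -104/4433194167 ≈ -2.3459e-8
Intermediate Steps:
n(D) = -1 (n(D) = -2 - 1*(-1) = -2 + 1 = -1)
C(N, s) = -1 + N² (C(N, s) = N*N - 1 = N² - 1 = -1 + N²)
b(O) = (3 + O²)² (b(O) = (4 + (-1 + O²))² = (3 + O²)²)
h(g, u) = (u + (3 + u²)²)/(154 + u) (h(g, u) = ((3 + u²)² + u)/(154 + u) = (u + (3 + u²)²)/(154 + u))
1/(-19509 + h(-196, -258)) = 1/(-19509 + (-258 + (3 + (-258)²)²)/(154 - 258)) = 1/(-19509 + (-258 + (3 + 66564)²)/(-104)) = 1/(-19509 - (-258 + 66567²)/104) = 1/(-19509 - (-258 + 4431165489)/104) = 1/(-19509 - 1/104*4431165231) = 1/(-19509 - 4431165231/104) = 1/(-4433194167/104) = -104/4433194167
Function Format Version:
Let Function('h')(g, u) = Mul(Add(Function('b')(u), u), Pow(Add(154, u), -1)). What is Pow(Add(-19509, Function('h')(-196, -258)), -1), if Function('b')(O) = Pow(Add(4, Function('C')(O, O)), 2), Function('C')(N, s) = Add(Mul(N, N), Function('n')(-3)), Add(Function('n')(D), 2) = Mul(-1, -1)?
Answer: Rational(-104, 4433194167) ≈ -2.3459e-8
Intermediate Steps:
Function('n')(D) = -1 (Function('n')(D) = Add(-2, Mul(-1, -1)) = Add(-2, 1) = -1)
Function('C')(N, s) = Add(-1, Pow(N, 2)) (Function('C')(N, s) = Add(Mul(N, N), -1) = Add(Pow(N, 2), -1) = Add(-1, Pow(N, 2)))
Function('b')(O) = Pow(Add(3, Pow(O, 2)), 2) (Function('b')(O) = Pow(Add(4, Add(-1, Pow(O, 2))), 2) = Pow(Add(3, Pow(O, 2)), 2))
Function('h')(g, u) = Mul(Pow(Add(154, u), -1), Add(u, Pow(Add(3, Pow(u, 2)), 2))) (Function('h')(g, u) = Mul(Add(Pow(Add(3, Pow(u, 2)), 2), u), Pow(Add(154, u), -1)) = Mul(Add(u, Pow(Add(3, Pow(u, 2)), 2)), Pow(Add(154, u), -1)) = Mul(Pow(Add(154, u), -1), Add(u, Pow(Add(3, Pow(u, 2)), 2))))
Pow(Add(-19509, Function('h')(-196, -258)), -1) = Pow(Add(-19509, Mul(Pow(Add(154, -258), -1), Add(-258, Pow(Add(3, Pow(-258, 2)), 2)))), -1) = Pow(Add(-19509, Mul(Pow(-104, -1), Add(-258, Pow(Add(3, 66564), 2)))), -1) = Pow(Add(-19509, Mul(Rational(-1, 104), Add(-258, Pow(66567, 2)))), -1) = Pow(Add(-19509, Mul(Rational(-1, 104), Add(-258, 4431165489))), -1) = Pow(Add(-19509, Mul(Rational(-1, 104), 4431165231)), -1) = Pow(Add(-19509, Rational(-4431165231, 104)), -1) = Pow(Rational(-4433194167, 104), -1) = Rational(-104, 4433194167)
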